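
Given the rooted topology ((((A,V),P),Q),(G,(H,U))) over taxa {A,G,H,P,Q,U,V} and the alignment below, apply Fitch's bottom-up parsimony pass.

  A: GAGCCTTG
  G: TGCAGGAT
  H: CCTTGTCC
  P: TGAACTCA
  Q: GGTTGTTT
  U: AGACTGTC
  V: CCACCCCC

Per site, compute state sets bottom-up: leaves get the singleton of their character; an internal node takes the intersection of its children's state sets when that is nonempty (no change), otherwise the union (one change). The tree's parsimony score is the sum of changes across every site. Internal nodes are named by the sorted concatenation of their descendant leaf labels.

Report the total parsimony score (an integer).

29

AV@0: {G} ∪ {C} = {C,G} (union, +1)
APV@0: {C,G} ∪ {T} = {C,G,T} (union, +1)
APQV@0: {C,G,T} ∩ {G} = {G} (intersection, +0)
HU@0: {C} ∪ {A} = {A,C} (union, +1)
GHU@0: {T} ∪ {A,C} = {A,C,T} (union, +1)
AGHPQUV@0: {G} ∪ {A,C,T} = {A,C,G,T} (union, +1)
AV@1: {A} ∪ {C} = {A,C} (union, +1)
APV@1: {A,C} ∪ {G} = {A,C,G} (union, +1)
APQV@1: {A,C,G} ∩ {G} = {G} (intersection, +0)
HU@1: {C} ∪ {G} = {C,G} (union, +1)
GHU@1: {G} ∩ {C,G} = {G} (intersection, +0)
AGHPQUV@1: {G} ∩ {G} = {G} (intersection, +0)
AV@2: {G} ∪ {A} = {A,G} (union, +1)
APV@2: {A,G} ∩ {A} = {A} (intersection, +0)
APQV@2: {A} ∪ {T} = {A,T} (union, +1)
HU@2: {T} ∪ {A} = {A,T} (union, +1)
GHU@2: {C} ∪ {A,T} = {A,C,T} (union, +1)
AGHPQUV@2: {A,T} ∩ {A,C,T} = {A,T} (intersection, +0)
AV@3: {C} ∩ {C} = {C} (intersection, +0)
APV@3: {C} ∪ {A} = {A,C} (union, +1)
APQV@3: {A,C} ∪ {T} = {A,C,T} (union, +1)
HU@3: {T} ∪ {C} = {C,T} (union, +1)
GHU@3: {A} ∪ {C,T} = {A,C,T} (union, +1)
AGHPQUV@3: {A,C,T} ∩ {A,C,T} = {A,C,T} (intersection, +0)
AV@4: {C} ∩ {C} = {C} (intersection, +0)
APV@4: {C} ∩ {C} = {C} (intersection, +0)
APQV@4: {C} ∪ {G} = {C,G} (union, +1)
HU@4: {G} ∪ {T} = {G,T} (union, +1)
GHU@4: {G} ∩ {G,T} = {G} (intersection, +0)
AGHPQUV@4: {C,G} ∩ {G} = {G} (intersection, +0)
AV@5: {T} ∪ {C} = {C,T} (union, +1)
APV@5: {C,T} ∩ {T} = {T} (intersection, +0)
APQV@5: {T} ∩ {T} = {T} (intersection, +0)
HU@5: {T} ∪ {G} = {G,T} (union, +1)
GHU@5: {G} ∩ {G,T} = {G} (intersection, +0)
AGHPQUV@5: {T} ∪ {G} = {G,T} (union, +1)
AV@6: {T} ∪ {C} = {C,T} (union, +1)
APV@6: {C,T} ∩ {C} = {C} (intersection, +0)
APQV@6: {C} ∪ {T} = {C,T} (union, +1)
HU@6: {C} ∪ {T} = {C,T} (union, +1)
GHU@6: {A} ∪ {C,T} = {A,C,T} (union, +1)
AGHPQUV@6: {C,T} ∩ {A,C,T} = {C,T} (intersection, +0)
AV@7: {G} ∪ {C} = {C,G} (union, +1)
APV@7: {C,G} ∪ {A} = {A,C,G} (union, +1)
APQV@7: {A,C,G} ∪ {T} = {A,C,G,T} (union, +1)
HU@7: {C} ∩ {C} = {C} (intersection, +0)
GHU@7: {T} ∪ {C} = {C,T} (union, +1)
AGHPQUV@7: {A,C,G,T} ∩ {C,T} = {C,T} (intersection, +0)
per-site changes: [5, 3, 4, 4, 2, 3, 4, 4]; total = 29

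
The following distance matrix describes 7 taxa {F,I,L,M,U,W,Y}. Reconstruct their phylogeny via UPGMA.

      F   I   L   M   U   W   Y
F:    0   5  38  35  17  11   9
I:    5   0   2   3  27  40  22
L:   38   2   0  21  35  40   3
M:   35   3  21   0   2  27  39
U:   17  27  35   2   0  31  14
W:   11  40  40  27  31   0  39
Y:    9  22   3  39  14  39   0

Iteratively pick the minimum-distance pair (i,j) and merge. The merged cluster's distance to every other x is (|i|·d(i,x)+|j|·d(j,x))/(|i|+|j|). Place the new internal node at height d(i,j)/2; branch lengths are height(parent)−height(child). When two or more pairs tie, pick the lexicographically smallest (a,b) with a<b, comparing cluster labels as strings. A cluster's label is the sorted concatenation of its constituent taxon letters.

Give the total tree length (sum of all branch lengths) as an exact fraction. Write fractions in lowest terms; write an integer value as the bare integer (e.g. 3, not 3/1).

1. join I+L (d=2) ⇒ IL; edges |I|=1, |L|=1
  updated: d(F,IL)=43/2, d(IL,M)=12, d(IL,U)=31, d(IL,W)=40, d(IL,Y)=25/2
2. join M+U (d=2) ⇒ MU; edges |M|=1, |U|=1
  updated: d(F,MU)=26, d(IL,MU)=43/2, d(MU,W)=29, d(MU,Y)=53/2
3. join F+Y (d=9) ⇒ FY; edges |F|=9/2, |Y|=9/2
  updated: d(FY,IL)=17, d(FY,MU)=105/4, d(FY,W)=25
4. join FY+IL (d=17) ⇒ FILY; edges |FY|=4, |IL|=15/2
  updated: d(FILY,MU)=191/8, d(FILY,W)=65/2
5. join FILY+MU (d=191/8) ⇒ FILMUY; edges |FILY|=55/16, |MU|=175/16
  updated: d(FILMUY,W)=94/3
6. join FILMUY+W (d=94/3) ⇒ FILMUWY; edges |FILMUY|=179/48, |W|=47/3
final tree: ((((F:9/2,Y:9/2):4,(I:1,L:1):15/2):55/16,(M:1,U:1):175/16):179/48,W:47/3)
total length: 2797/48

2797/48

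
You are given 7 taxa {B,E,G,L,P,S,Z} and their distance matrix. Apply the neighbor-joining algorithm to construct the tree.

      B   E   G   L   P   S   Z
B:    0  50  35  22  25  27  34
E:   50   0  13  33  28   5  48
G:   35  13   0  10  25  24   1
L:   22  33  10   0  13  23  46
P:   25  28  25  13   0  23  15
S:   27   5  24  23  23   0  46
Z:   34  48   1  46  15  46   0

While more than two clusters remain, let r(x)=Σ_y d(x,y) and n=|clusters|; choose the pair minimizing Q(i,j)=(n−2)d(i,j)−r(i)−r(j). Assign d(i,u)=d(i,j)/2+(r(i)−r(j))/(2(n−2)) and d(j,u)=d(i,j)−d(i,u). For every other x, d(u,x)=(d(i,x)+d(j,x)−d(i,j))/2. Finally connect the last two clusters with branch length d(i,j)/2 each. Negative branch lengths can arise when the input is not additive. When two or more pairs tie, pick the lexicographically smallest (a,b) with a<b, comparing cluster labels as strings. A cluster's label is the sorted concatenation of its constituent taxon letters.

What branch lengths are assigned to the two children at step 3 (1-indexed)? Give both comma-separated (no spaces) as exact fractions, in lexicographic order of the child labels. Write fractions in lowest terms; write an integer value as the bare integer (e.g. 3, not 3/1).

step 1: merge (E,S) at d=5, Q=-300; branch lengths E→27/5, S→-2/5; new cluster ES
  updated: d(B,ES)=36, d(ES,G)=16, d(ES,L)=51/2, d(ES,P)=23, d(ES,Z)=89/2
step 2: merge (G,Z) at d=1, Q=-447/2; branch lengths G→-99/16, Z→115/16; new cluster GZ
  updated: d(B,GZ)=34, d(ES,GZ)=119/4, d(GZ,L)=55/2, d(GZ,P)=39/2
step 3: merge (B,L) at d=22, Q=-139; branch lengths B→95/6, L→37/6; new cluster BL
  updated: d(BL,ES)=79/4, d(BL,GZ)=79/4, d(BL,P)=8
step 4: merge (BL,P) at d=8, Q=-82; branch lengths BL→13/4, P→19/4; new cluster BLP
  updated: d(BLP,ES)=139/8, d(BLP,GZ)=125/8
step 5: merge (BLP,ES) at d=139/8, Q=-251/4; branch lengths BLP→13/8, ES→63/4; new cluster BELPS
  updated: d(BELPS,GZ)=14
step 6: merge (BELPS,GZ) at d=14; branch lengths BELPS→7, GZ→7; new cluster BEGLPSZ
final tree: ((((B:95/6,L:37/6):13/4,P:19/4):13/8,(E:27/5,S:-2/5):63/4):7,(G:-99/16,Z:115/16):7)
total length: 539/8

95/6,37/6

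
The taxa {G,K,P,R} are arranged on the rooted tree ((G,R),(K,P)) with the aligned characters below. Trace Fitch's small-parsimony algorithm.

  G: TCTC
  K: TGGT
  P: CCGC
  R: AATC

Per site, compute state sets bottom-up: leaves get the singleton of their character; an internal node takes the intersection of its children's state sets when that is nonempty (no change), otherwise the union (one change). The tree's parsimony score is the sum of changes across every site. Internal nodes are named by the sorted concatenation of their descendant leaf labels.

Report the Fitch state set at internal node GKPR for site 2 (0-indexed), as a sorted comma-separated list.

G,T

GR@0: {T} ∪ {A} = {A,T} (union, +1)
KP@0: {T} ∪ {C} = {C,T} (union, +1)
GKPR@0: {A,T} ∩ {C,T} = {T} (intersection, +0)
GR@1: {C} ∪ {A} = {A,C} (union, +1)
KP@1: {G} ∪ {C} = {C,G} (union, +1)
GKPR@1: {A,C} ∩ {C,G} = {C} (intersection, +0)
GR@2: {T} ∩ {T} = {T} (intersection, +0)
KP@2: {G} ∩ {G} = {G} (intersection, +0)
GKPR@2: {T} ∪ {G} = {G,T} (union, +1)
GR@3: {C} ∩ {C} = {C} (intersection, +0)
KP@3: {T} ∪ {C} = {C,T} (union, +1)
GKPR@3: {C} ∩ {C,T} = {C} (intersection, +0)
per-site changes: [2, 2, 1, 1]; total = 6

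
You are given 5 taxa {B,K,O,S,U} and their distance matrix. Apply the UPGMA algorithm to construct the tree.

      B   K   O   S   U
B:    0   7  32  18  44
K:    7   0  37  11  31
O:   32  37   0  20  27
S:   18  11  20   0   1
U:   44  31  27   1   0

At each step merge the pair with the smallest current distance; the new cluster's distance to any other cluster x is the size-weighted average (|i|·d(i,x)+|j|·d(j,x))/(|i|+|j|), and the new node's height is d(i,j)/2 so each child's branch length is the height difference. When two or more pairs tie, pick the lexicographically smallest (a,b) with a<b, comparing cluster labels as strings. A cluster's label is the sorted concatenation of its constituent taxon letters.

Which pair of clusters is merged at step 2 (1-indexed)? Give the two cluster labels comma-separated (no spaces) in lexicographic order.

B,K

1. join S+U (d=1) ⇒ SU; edges |S|=1/2, |U|=1/2
  updated: d(B,SU)=31, d(K,SU)=21, d(O,SU)=47/2
2. join B+K (d=7) ⇒ BK; edges |B|=7/2, |K|=7/2
  updated: d(BK,O)=69/2, d(BK,SU)=26
3. join O+SU (d=47/2) ⇒ OSU; edges |O|=47/4, |SU|=45/4
  updated: d(BK,OSU)=173/6
4. join BK+OSU (d=173/6) ⇒ BKOSU; edges |BK|=131/12, |OSU|=8/3
final tree: ((B:7/2,K:7/2):131/12,(O:47/4,(S:1/2,U:1/2):45/4):8/3)
total length: 535/12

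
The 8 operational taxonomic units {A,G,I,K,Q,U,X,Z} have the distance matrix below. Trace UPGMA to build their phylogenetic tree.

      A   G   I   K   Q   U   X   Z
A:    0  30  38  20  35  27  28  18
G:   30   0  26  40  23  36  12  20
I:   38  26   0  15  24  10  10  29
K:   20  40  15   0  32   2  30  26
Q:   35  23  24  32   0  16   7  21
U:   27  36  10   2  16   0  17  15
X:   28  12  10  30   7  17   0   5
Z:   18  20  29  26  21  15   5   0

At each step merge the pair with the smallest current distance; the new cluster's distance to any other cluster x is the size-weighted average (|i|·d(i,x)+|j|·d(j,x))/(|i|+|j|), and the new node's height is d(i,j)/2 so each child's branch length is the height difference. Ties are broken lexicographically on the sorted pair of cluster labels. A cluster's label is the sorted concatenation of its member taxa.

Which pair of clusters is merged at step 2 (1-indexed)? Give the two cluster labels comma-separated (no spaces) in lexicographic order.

1. join K+U (d=2) ⇒ KU; edges |K|=1, |U|=1
  updated: d(A,KU)=47/2, d(G,KU)=38, d(I,KU)=25/2, d(KU,Q)=24, d(KU,X)=47/2, d(KU,Z)=41/2
2. join X+Z (d=5) ⇒ XZ; edges |X|=5/2, |Z|=5/2
  updated: d(A,XZ)=23, d(G,XZ)=16, d(I,XZ)=39/2, d(KU,XZ)=22, d(Q,XZ)=14
3. join I+KU (d=25/2) ⇒ IKU; edges |I|=25/4, |KU|=21/4
  updated: d(A,IKU)=85/3, d(G,IKU)=34, d(IKU,Q)=24, d(IKU,XZ)=127/6
4. join Q+XZ (d=14) ⇒ QXZ; edges |Q|=7, |XZ|=9/2
  updated: d(A,QXZ)=27, d(G,QXZ)=55/3, d(IKU,QXZ)=199/9
5. join G+QXZ (d=55/3) ⇒ GQXZ; edges |G|=55/6, |QXZ|=13/6
  updated: d(A,GQXZ)=111/4, d(GQXZ,IKU)=301/12
6. join GQXZ+IKU (d=301/12) ⇒ GIKQUXZ; edges |GQXZ|=27/8, |IKU|=151/24
  updated: d(A,GIKQUXZ)=28
7. join A+GIKQUXZ (d=28) ⇒ AGIKQUXZ; edges |A|=14, |GIKQUXZ|=35/24
final tree: (A:14,((G:55/6,(Q:7,(X:5/2,Z:5/2):9/2):13/6):27/8,(I:25/4,(K:1,U:1):21/4):151/24):35/24)
total length: 1595/24

X,Z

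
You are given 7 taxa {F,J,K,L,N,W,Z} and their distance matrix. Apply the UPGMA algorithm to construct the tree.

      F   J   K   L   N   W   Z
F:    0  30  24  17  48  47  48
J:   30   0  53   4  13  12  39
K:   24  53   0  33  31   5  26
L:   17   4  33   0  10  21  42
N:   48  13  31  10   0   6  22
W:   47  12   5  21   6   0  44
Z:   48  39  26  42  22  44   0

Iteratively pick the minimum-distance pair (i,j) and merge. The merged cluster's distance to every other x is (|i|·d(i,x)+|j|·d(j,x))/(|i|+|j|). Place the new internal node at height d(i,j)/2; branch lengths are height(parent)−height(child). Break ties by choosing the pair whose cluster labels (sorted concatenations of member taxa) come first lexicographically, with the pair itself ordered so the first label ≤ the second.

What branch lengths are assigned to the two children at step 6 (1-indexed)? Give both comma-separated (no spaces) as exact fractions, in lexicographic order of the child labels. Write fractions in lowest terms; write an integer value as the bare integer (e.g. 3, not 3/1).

109/60,221/12

iteration 1: select J,L (d=4); attach at lengths (2, 2); label the merged cluster JL
  updated: d(F,JL)=47/2, d(JL,K)=43, d(JL,N)=23/2, d(JL,W)=33/2, d(JL,Z)=81/2
iteration 2: select K,W (d=5); attach at lengths (5/2, 5/2); label the merged cluster KW
  updated: d(F,KW)=71/2, d(JL,KW)=119/4, d(KW,N)=37/2, d(KW,Z)=35
iteration 3: select JL,N (d=23/2); attach at lengths (15/4, 23/4); label the merged cluster JLN
  updated: d(F,JLN)=95/3, d(JLN,KW)=26, d(JLN,Z)=103/3
iteration 4: select JLN,KW (d=26); attach at lengths (29/4, 21/2); label the merged cluster JKLNW
  updated: d(F,JKLNW)=166/5, d(JKLNW,Z)=173/5
iteration 5: select F,JKLNW (d=166/5); attach at lengths (83/5, 18/5); label the merged cluster FJKLNW
  updated: d(FJKLNW,Z)=221/6
iteration 6: select FJKLNW,Z (d=221/6); attach at lengths (109/60, 221/12); label the merged cluster FJKLNWZ
final tree: ((F:83/5,(((J:2,L:2):15/4,N:23/4):29/4,(K:5/2,W:5/2):21/2):18/5):109/60,Z:221/12)
total length: 4601/60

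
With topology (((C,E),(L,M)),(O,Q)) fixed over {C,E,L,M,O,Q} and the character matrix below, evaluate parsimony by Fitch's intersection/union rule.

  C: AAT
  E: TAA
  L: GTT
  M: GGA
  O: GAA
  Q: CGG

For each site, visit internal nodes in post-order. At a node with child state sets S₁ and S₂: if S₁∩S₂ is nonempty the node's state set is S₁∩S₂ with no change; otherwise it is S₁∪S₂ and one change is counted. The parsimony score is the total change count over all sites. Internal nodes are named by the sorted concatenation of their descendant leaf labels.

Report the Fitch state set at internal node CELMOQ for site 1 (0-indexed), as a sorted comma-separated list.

A,G

CE@0: {A} ∪ {T} = {A,T} (union, +1)
LM@0: {G} ∩ {G} = {G} (intersection, +0)
CELM@0: {A,T} ∪ {G} = {A,G,T} (union, +1)
OQ@0: {G} ∪ {C} = {C,G} (union, +1)
CELMOQ@0: {A,G,T} ∩ {C,G} = {G} (intersection, +0)
CE@1: {A} ∩ {A} = {A} (intersection, +0)
LM@1: {T} ∪ {G} = {G,T} (union, +1)
CELM@1: {A} ∪ {G,T} = {A,G,T} (union, +1)
OQ@1: {A} ∪ {G} = {A,G} (union, +1)
CELMOQ@1: {A,G,T} ∩ {A,G} = {A,G} (intersection, +0)
CE@2: {T} ∪ {A} = {A,T} (union, +1)
LM@2: {T} ∪ {A} = {A,T} (union, +1)
CELM@2: {A,T} ∩ {A,T} = {A,T} (intersection, +0)
OQ@2: {A} ∪ {G} = {A,G} (union, +1)
CELMOQ@2: {A,T} ∩ {A,G} = {A} (intersection, +0)
per-site changes: [3, 3, 3]; total = 9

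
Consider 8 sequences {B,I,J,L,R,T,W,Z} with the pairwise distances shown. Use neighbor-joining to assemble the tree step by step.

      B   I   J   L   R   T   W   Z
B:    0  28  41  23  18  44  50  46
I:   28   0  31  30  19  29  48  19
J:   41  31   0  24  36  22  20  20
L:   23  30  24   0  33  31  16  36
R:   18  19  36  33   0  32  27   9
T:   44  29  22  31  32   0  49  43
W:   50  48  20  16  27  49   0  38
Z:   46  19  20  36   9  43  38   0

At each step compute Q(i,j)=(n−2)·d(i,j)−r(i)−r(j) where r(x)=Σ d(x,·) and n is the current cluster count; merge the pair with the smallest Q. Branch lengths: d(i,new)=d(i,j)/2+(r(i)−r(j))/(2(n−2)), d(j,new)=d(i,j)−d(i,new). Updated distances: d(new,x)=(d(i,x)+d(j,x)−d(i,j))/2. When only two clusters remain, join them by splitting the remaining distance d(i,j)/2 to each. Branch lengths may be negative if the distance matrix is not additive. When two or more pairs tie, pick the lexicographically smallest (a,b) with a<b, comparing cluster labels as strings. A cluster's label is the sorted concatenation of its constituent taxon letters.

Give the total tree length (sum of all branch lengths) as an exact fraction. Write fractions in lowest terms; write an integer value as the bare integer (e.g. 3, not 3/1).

step 1: merge (L,W) at d=16, Q=-345; branch lengths L→41/12, W→151/12; new cluster LW
  updated: d(B,LW)=57/2, d(I,LW)=31, d(J,LW)=14, d(LW,R)=22, d(LW,T)=32, d(LW,Z)=29
step 2: merge (R,Z) at d=9, Q=-257; branch lengths R→3/2, Z→15/2; new cluster RZ
  updated: d(B,RZ)=55/2, d(I,RZ)=29/2, d(J,RZ)=47/2, d(LW,RZ)=21, d(RZ,T)=33
step 3: merge (J,T) at d=22, Q=-407/2; branch lengths J→119/16, T→233/16; new cluster JT
  updated: d(B,JT)=63/2, d(I,JT)=19, d(JT,LW)=12, d(JT,RZ)=69/4
step 4: merge (JT,LW) at d=12, Q=-545/4; branch lengths JT→31/8, LW→65/8; new cluster JLTW
  updated: d(B,JLTW)=24, d(I,JLTW)=19, d(JLTW,RZ)=105/8
step 5: merge (B,JLTW) at d=24, Q=-701/8; branch lengths B→571/32, JLTW→197/32; new cluster BJLTW
  updated: d(BJLTW,I)=23/2, d(BJLTW,RZ)=133/16
step 6: merge (BJLTW,I) at d=23/2, Q=-549/16; branch lengths BJLTW→85/32, I→283/32; new cluster BIJLTW
  updated: d(BIJLTW,RZ)=181/32
step 7: merge (BIJLTW,RZ) at d=181/32; branch lengths BIJLTW→181/64, RZ→181/64; new cluster BIJLRTWZ
final tree: (((B:571/32,((J:119/16,T:233/16):31/8,(L:41/12,W:151/12):65/8):197/32):85/32,I:283/32):181/64,(R:3/2,Z:15/2):181/64)
total length: 3205/32

3205/32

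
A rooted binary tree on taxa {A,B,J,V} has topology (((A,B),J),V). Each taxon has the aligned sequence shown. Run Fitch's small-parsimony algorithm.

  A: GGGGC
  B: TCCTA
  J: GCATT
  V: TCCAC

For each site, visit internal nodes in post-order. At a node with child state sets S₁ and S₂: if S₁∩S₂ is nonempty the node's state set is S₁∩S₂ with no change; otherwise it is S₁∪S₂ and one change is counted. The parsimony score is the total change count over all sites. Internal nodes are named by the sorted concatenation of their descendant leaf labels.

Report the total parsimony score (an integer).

9

[col 0] AB: children A:{G}, B:{T} ∪→ {G,T}; cost 1
[col 0] ABJ: children AB:{G,T}, J:{G} ∩→ {G}; cost 0
[col 0] ABJV: children ABJ:{G}, V:{T} ∪→ {G,T}; cost 1
[col 1] AB: children A:{G}, B:{C} ∪→ {C,G}; cost 1
[col 1] ABJ: children AB:{C,G}, J:{C} ∩→ {C}; cost 0
[col 1] ABJV: children ABJ:{C}, V:{C} ∩→ {C}; cost 0
[col 2] AB: children A:{G}, B:{C} ∪→ {C,G}; cost 1
[col 2] ABJ: children AB:{C,G}, J:{A} ∪→ {A,C,G}; cost 1
[col 2] ABJV: children ABJ:{A,C,G}, V:{C} ∩→ {C}; cost 0
[col 3] AB: children A:{G}, B:{T} ∪→ {G,T}; cost 1
[col 3] ABJ: children AB:{G,T}, J:{T} ∩→ {T}; cost 0
[col 3] ABJV: children ABJ:{T}, V:{A} ∪→ {A,T}; cost 1
[col 4] AB: children A:{C}, B:{A} ∪→ {A,C}; cost 1
[col 4] ABJ: children AB:{A,C}, J:{T} ∪→ {A,C,T}; cost 1
[col 4] ABJV: children ABJ:{A,C,T}, V:{C} ∩→ {C}; cost 0
per-site changes: [2, 1, 2, 2, 2]; total = 9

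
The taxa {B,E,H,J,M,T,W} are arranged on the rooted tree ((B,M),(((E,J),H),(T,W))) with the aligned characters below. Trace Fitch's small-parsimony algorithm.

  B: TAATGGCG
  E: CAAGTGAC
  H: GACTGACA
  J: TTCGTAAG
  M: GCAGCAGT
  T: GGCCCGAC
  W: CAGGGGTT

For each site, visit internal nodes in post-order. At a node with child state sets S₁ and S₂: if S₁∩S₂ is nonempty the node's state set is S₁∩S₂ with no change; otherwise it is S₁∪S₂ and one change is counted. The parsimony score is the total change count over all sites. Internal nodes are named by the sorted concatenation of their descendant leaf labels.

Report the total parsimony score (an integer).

[col 0] BM: children B:{T}, M:{G} ∪→ {G,T}; cost 1
[col 0] EJ: children E:{C}, J:{T} ∪→ {C,T}; cost 1
[col 0] EHJ: children EJ:{C,T}, H:{G} ∪→ {C,G,T}; cost 1
[col 0] TW: children T:{G}, W:{C} ∪→ {C,G}; cost 1
[col 0] EHJTW: children EHJ:{C,G,T}, TW:{C,G} ∩→ {C,G}; cost 0
[col 0] BEHJMTW: children BM:{G,T}, EHJTW:{C,G} ∩→ {G}; cost 0
[col 1] BM: children B:{A}, M:{C} ∪→ {A,C}; cost 1
[col 1] EJ: children E:{A}, J:{T} ∪→ {A,T}; cost 1
[col 1] EHJ: children EJ:{A,T}, H:{A} ∩→ {A}; cost 0
[col 1] TW: children T:{G}, W:{A} ∪→ {A,G}; cost 1
[col 1] EHJTW: children EHJ:{A}, TW:{A,G} ∩→ {A}; cost 0
[col 1] BEHJMTW: children BM:{A,C}, EHJTW:{A} ∩→ {A}; cost 0
[col 2] BM: children B:{A}, M:{A} ∩→ {A}; cost 0
[col 2] EJ: children E:{A}, J:{C} ∪→ {A,C}; cost 1
[col 2] EHJ: children EJ:{A,C}, H:{C} ∩→ {C}; cost 0
[col 2] TW: children T:{C}, W:{G} ∪→ {C,G}; cost 1
[col 2] EHJTW: children EHJ:{C}, TW:{C,G} ∩→ {C}; cost 0
[col 2] BEHJMTW: children BM:{A}, EHJTW:{C} ∪→ {A,C}; cost 1
[col 3] BM: children B:{T}, M:{G} ∪→ {G,T}; cost 1
[col 3] EJ: children E:{G}, J:{G} ∩→ {G}; cost 0
[col 3] EHJ: children EJ:{G}, H:{T} ∪→ {G,T}; cost 1
[col 3] TW: children T:{C}, W:{G} ∪→ {C,G}; cost 1
[col 3] EHJTW: children EHJ:{G,T}, TW:{C,G} ∩→ {G}; cost 0
[col 3] BEHJMTW: children BM:{G,T}, EHJTW:{G} ∩→ {G}; cost 0
[col 4] BM: children B:{G}, M:{C} ∪→ {C,G}; cost 1
[col 4] EJ: children E:{T}, J:{T} ∩→ {T}; cost 0
[col 4] EHJ: children EJ:{T}, H:{G} ∪→ {G,T}; cost 1
[col 4] TW: children T:{C}, W:{G} ∪→ {C,G}; cost 1
[col 4] EHJTW: children EHJ:{G,T}, TW:{C,G} ∩→ {G}; cost 0
[col 4] BEHJMTW: children BM:{C,G}, EHJTW:{G} ∩→ {G}; cost 0
[col 5] BM: children B:{G}, M:{A} ∪→ {A,G}; cost 1
[col 5] EJ: children E:{G}, J:{A} ∪→ {A,G}; cost 1
[col 5] EHJ: children EJ:{A,G}, H:{A} ∩→ {A}; cost 0
[col 5] TW: children T:{G}, W:{G} ∩→ {G}; cost 0
[col 5] EHJTW: children EHJ:{A}, TW:{G} ∪→ {A,G}; cost 1
[col 5] BEHJMTW: children BM:{A,G}, EHJTW:{A,G} ∩→ {A,G}; cost 0
[col 6] BM: children B:{C}, M:{G} ∪→ {C,G}; cost 1
[col 6] EJ: children E:{A}, J:{A} ∩→ {A}; cost 0
[col 6] EHJ: children EJ:{A}, H:{C} ∪→ {A,C}; cost 1
[col 6] TW: children T:{A}, W:{T} ∪→ {A,T}; cost 1
[col 6] EHJTW: children EHJ:{A,C}, TW:{A,T} ∩→ {A}; cost 0
[col 6] BEHJMTW: children BM:{C,G}, EHJTW:{A} ∪→ {A,C,G}; cost 1
[col 7] BM: children B:{G}, M:{T} ∪→ {G,T}; cost 1
[col 7] EJ: children E:{C}, J:{G} ∪→ {C,G}; cost 1
[col 7] EHJ: children EJ:{C,G}, H:{A} ∪→ {A,C,G}; cost 1
[col 7] TW: children T:{C}, W:{T} ∪→ {C,T}; cost 1
[col 7] EHJTW: children EHJ:{A,C,G}, TW:{C,T} ∩→ {C}; cost 0
[col 7] BEHJMTW: children BM:{G,T}, EHJTW:{C} ∪→ {C,G,T}; cost 1
per-site changes: [4, 3, 3, 3, 3, 3, 4, 5]; total = 28

28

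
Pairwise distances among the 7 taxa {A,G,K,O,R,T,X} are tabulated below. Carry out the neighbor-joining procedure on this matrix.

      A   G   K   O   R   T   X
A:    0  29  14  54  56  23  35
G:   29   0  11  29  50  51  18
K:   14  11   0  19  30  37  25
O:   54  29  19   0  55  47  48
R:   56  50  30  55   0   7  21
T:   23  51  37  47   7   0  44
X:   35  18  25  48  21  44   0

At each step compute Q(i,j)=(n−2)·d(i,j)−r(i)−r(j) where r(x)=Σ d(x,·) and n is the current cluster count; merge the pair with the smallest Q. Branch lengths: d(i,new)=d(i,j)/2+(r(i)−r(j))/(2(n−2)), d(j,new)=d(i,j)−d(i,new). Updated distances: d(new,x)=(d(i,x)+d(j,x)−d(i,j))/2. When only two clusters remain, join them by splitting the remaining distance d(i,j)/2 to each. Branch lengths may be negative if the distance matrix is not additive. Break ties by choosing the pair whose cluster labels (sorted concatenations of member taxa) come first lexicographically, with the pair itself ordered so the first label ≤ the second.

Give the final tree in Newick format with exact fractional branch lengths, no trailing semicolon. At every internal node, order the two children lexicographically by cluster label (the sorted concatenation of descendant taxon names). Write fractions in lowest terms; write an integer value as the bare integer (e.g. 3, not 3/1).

iteration 1: select R,T (d=7, Q=-393); attach at lengths (9/2, 5/2); label the merged cluster RT
  updated: d(A,RT)=36, d(G,RT)=47, d(K,RT)=30, d(O,RT)=95/2, d(RT,X)=29
iteration 2: select RT,X (d=29, Q=-457/2); attach at lengths (301/16, 163/16); label the merged cluster RTX
  updated: d(A,RTX)=21, d(G,RTX)=18, d(K,RTX)=13, d(O,RTX)=133/4
iteration 3: select A,RTX (d=21, Q=-561/4); attach at lengths (383/24, 121/24); label the merged cluster ARTX
  updated: d(ARTX,G)=13, d(ARTX,K)=3, d(ARTX,O)=265/8
iteration 4: select ARTX,G (d=13, Q=-609/8); attach at lengths (177/32, 239/32); label the merged cluster AGRTX
  updated: d(AGRTX,K)=1/2, d(AGRTX,O)=393/16
iteration 5: select AGRTX,K (d=1/2, Q=-705/16); attach at lengths (97/32, -81/32); label the merged cluster AGKRTX
  updated: d(AGKRTX,O)=689/32
iteration 6: select AGKRTX,O (d=689/32); attach at lengths (689/64, 689/64); label the merged cluster AGKORTX
final tree: ((((A:383/24,((R:9/2,T:5/2):301/16,X:163/16):121/24):177/32,G:239/32):97/32,K:-81/32):689/64,O:689/64)
total length: 2945/32

((((A:383/24,((R:9/2,T:5/2):301/16,X:163/16):121/24):177/32,G:239/32):97/32,K:-81/32):689/64,O:689/64)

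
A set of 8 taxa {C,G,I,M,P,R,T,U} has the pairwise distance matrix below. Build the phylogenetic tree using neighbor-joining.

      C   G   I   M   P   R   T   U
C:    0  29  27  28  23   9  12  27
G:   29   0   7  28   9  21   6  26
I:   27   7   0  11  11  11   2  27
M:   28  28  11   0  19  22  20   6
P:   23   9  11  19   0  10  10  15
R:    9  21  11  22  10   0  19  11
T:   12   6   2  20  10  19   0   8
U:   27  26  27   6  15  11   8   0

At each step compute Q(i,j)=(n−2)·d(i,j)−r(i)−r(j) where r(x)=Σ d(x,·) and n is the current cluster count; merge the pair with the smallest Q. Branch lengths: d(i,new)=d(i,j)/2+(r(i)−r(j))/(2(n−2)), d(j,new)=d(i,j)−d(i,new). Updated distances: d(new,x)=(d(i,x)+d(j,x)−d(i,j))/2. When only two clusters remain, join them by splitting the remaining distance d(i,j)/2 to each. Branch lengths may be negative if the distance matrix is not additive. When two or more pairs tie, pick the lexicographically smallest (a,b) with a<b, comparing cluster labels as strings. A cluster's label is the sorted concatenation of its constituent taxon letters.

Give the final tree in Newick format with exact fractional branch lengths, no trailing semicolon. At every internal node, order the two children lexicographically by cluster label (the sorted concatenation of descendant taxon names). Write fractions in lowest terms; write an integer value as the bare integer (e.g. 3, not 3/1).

((((((C:43/5,R:2/5):51/8,(M:25/6,U:11/6):65/8):7/3,P:41/12):63/16,T:1/16):7/16,G:41/8):15/16,I:15/16)

1. join M+U (d=6, Q=-218) ⇒ MU; edges |M|=25/6, |U|=11/6
  updated: d(C,MU)=49/2, d(G,MU)=24, d(I,MU)=16, d(MU,P)=14, d(MU,R)=27/2, d(MU,T)=11
2. join C+R (d=9, Q=-163) ⇒ CR; edges |C|=43/5, |R|=2/5
  updated: d(CR,G)=41/2, d(CR,I)=29/2, d(CR,MU)=29/2, d(CR,P)=12, d(CR,T)=11
3. join CR+MU (d=29/2, Q=-94) ⇒ CMRU; edges |CR|=51/8, |MU|=65/8
  updated: d(CMRU,G)=15, d(CMRU,I)=8, d(CMRU,P)=23/4, d(CMRU,T)=15/4
4. join CMRU+P (d=23/4, Q=-51) ⇒ CMPRU; edges |CMRU|=7/3, |P|=41/12
  updated: d(CMPRU,G)=73/8, d(CMPRU,I)=53/8, d(CMPRU,T)=4
5. join CMPRU+T (d=4, Q=-95/4) ⇒ CMPRTU; edges |CMPRU|=63/16, |T|=1/16
  updated: d(CMPRTU,G)=89/16, d(CMPRTU,I)=37/16
6. join CMPRTU+G (d=89/16, Q=-119/8) ⇒ CGMPRTU; edges |CMPRTU|=7/16, |G|=41/8
  updated: d(CGMPRTU,I)=15/8
7. join CGMPRTU+I (d=15/8) ⇒ CGIMPRTU; edges |CGMPRTU|=15/16, |I|=15/16
final tree: ((((((C:43/5,R:2/5):51/8,(M:25/6,U:11/6):65/8):7/3,P:41/12):63/16,T:1/16):7/16,G:41/8):15/16,I:15/16)
total length: 747/16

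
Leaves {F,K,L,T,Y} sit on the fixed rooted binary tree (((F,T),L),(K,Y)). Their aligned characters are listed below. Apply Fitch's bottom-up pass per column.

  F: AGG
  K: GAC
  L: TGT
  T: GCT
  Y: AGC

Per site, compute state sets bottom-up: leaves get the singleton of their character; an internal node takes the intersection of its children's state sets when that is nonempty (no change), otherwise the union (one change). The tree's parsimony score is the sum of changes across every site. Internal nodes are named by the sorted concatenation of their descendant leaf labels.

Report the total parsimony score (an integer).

[col 0] FT: children F:{A}, T:{G} ∪→ {A,G}; cost 1
[col 0] FLT: children FT:{A,G}, L:{T} ∪→ {A,G,T}; cost 1
[col 0] KY: children K:{G}, Y:{A} ∪→ {A,G}; cost 1
[col 0] FKLTY: children FLT:{A,G,T}, KY:{A,G} ∩→ {A,G}; cost 0
[col 1] FT: children F:{G}, T:{C} ∪→ {C,G}; cost 1
[col 1] FLT: children FT:{C,G}, L:{G} ∩→ {G}; cost 0
[col 1] KY: children K:{A}, Y:{G} ∪→ {A,G}; cost 1
[col 1] FKLTY: children FLT:{G}, KY:{A,G} ∩→ {G}; cost 0
[col 2] FT: children F:{G}, T:{T} ∪→ {G,T}; cost 1
[col 2] FLT: children FT:{G,T}, L:{T} ∩→ {T}; cost 0
[col 2] KY: children K:{C}, Y:{C} ∩→ {C}; cost 0
[col 2] FKLTY: children FLT:{T}, KY:{C} ∪→ {C,T}; cost 1
per-site changes: [3, 2, 2]; total = 7

7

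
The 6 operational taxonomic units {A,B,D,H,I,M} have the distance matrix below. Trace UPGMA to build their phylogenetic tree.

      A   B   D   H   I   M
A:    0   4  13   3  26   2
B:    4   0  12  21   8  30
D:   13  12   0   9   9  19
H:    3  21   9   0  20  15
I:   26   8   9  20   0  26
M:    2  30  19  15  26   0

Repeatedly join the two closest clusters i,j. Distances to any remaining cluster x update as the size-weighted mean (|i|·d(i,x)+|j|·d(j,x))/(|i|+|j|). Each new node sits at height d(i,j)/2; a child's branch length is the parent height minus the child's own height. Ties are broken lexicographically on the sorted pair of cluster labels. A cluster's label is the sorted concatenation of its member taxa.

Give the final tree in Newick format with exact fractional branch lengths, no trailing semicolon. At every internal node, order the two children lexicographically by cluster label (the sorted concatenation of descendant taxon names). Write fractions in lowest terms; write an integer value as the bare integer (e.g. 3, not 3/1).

(((A:1,M:1):7/2,H:9/2):29/6,((B:4,I:4):5/4,D:21/4):49/12)

step 1: merge (A,M) at d=2; branch lengths A→1, M→1; new cluster AM
  updated: d(AM,B)=17, d(AM,D)=16, d(AM,H)=9, d(AM,I)=26
step 2: merge (B,I) at d=8; branch lengths B→4, I→4; new cluster BI
  updated: d(AM,BI)=43/2, d(BI,D)=21/2, d(BI,H)=41/2
step 3: merge (AM,H) at d=9; branch lengths AM→7/2, H→9/2; new cluster AHM
  updated: d(AHM,BI)=127/6, d(AHM,D)=41/3
step 4: merge (BI,D) at d=21/2; branch lengths BI→5/4, D→21/4; new cluster BDI
  updated: d(AHM,BDI)=56/3
step 5: merge (AHM,BDI) at d=56/3; branch lengths AHM→29/6, BDI→49/12; new cluster ABDHIM
final tree: (((A:1,M:1):7/2,H:9/2):29/6,((B:4,I:4):5/4,D:21/4):49/12)
total length: 401/12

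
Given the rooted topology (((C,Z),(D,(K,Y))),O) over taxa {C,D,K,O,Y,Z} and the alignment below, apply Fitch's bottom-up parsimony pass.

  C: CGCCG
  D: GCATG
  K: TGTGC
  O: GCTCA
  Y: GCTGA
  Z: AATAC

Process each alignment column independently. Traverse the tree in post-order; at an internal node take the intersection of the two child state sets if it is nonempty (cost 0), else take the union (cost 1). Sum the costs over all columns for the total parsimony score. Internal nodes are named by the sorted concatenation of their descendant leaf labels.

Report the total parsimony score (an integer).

15

[col 0] CZ: children C:{C}, Z:{A} ∪→ {A,C}; cost 1
[col 0] KY: children K:{T}, Y:{G} ∪→ {G,T}; cost 1
[col 0] DKY: children D:{G}, KY:{G,T} ∩→ {G}; cost 0
[col 0] CDKYZ: children CZ:{A,C}, DKY:{G} ∪→ {A,C,G}; cost 1
[col 0] CDKOYZ: children CDKYZ:{A,C,G}, O:{G} ∩→ {G}; cost 0
[col 1] CZ: children C:{G}, Z:{A} ∪→ {A,G}; cost 1
[col 1] KY: children K:{G}, Y:{C} ∪→ {C,G}; cost 1
[col 1] DKY: children D:{C}, KY:{C,G} ∩→ {C}; cost 0
[col 1] CDKYZ: children CZ:{A,G}, DKY:{C} ∪→ {A,C,G}; cost 1
[col 1] CDKOYZ: children CDKYZ:{A,C,G}, O:{C} ∩→ {C}; cost 0
[col 2] CZ: children C:{C}, Z:{T} ∪→ {C,T}; cost 1
[col 2] KY: children K:{T}, Y:{T} ∩→ {T}; cost 0
[col 2] DKY: children D:{A}, KY:{T} ∪→ {A,T}; cost 1
[col 2] CDKYZ: children CZ:{C,T}, DKY:{A,T} ∩→ {T}; cost 0
[col 2] CDKOYZ: children CDKYZ:{T}, O:{T} ∩→ {T}; cost 0
[col 3] CZ: children C:{C}, Z:{A} ∪→ {A,C}; cost 1
[col 3] KY: children K:{G}, Y:{G} ∩→ {G}; cost 0
[col 3] DKY: children D:{T}, KY:{G} ∪→ {G,T}; cost 1
[col 3] CDKYZ: children CZ:{A,C}, DKY:{G,T} ∪→ {A,C,G,T}; cost 1
[col 3] CDKOYZ: children CDKYZ:{A,C,G,T}, O:{C} ∩→ {C}; cost 0
[col 4] CZ: children C:{G}, Z:{C} ∪→ {C,G}; cost 1
[col 4] KY: children K:{C}, Y:{A} ∪→ {A,C}; cost 1
[col 4] DKY: children D:{G}, KY:{A,C} ∪→ {A,C,G}; cost 1
[col 4] CDKYZ: children CZ:{C,G}, DKY:{A,C,G} ∩→ {C,G}; cost 0
[col 4] CDKOYZ: children CDKYZ:{C,G}, O:{A} ∪→ {A,C,G}; cost 1
per-site changes: [3, 3, 2, 3, 4]; total = 15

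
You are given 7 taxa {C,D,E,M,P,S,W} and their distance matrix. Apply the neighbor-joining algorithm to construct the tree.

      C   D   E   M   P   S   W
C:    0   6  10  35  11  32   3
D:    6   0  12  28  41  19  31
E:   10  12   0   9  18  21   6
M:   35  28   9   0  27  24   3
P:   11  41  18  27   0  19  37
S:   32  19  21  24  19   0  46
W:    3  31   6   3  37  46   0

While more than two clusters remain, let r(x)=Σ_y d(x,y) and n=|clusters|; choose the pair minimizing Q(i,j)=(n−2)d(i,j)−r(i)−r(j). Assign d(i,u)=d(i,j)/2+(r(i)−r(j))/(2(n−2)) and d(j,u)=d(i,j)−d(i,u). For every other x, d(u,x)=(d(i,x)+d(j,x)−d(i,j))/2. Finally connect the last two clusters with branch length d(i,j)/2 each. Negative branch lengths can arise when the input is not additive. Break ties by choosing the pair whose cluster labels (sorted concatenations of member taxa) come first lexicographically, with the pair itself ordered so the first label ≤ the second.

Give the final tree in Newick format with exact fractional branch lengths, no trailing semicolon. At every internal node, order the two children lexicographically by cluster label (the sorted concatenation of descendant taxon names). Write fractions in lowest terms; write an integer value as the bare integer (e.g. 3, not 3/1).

iteration 1: select M,W (d=3, Q=-237); attach at lengths (3/2, 3/2); label the merged cluster MW
  updated: d(C,MW)=35/2, d(D,MW)=28, d(E,MW)=6, d(MW,P)=61/2, d(MW,S)=67/2
iteration 2: select P,S (d=19, Q=-168); attach at lengths (71/8, 81/8); label the merged cluster PS
  updated: d(C,PS)=12, d(D,PS)=41/2, d(E,PS)=10, d(MW,PS)=45/2
iteration 3: select C,D (d=6, Q=-94); attach at lengths (-1/2, 13/2); label the merged cluster CD
  updated: d(CD,E)=8, d(CD,MW)=79/4, d(CD,PS)=53/4
iteration 4: select CD,PS (d=53/4, Q=-241/4); attach at lengths (87/16, 125/16); label the merged cluster CDPS
  updated: d(CDPS,E)=19/8, d(CDPS,MW)=29/2
iteration 5: select CDPS,E (d=19/8, Q=-183/8); attach at lengths (87/16, -49/16); label the merged cluster CDEPS
  updated: d(CDEPS,MW)=145/16
iteration 6: select CDEPS,MW (d=145/16); attach at lengths (145/32, 145/32); label the merged cluster CDEMPSW
final tree: ((((C:-1/2,D:13/2):87/16,(P:71/8,S:81/8):125/16):87/16,E:-49/16):145/32,(M:3/2,W:3/2):145/32)
total length: 843/16

((((C:-1/2,D:13/2):87/16,(P:71/8,S:81/8):125/16):87/16,E:-49/16):145/32,(M:3/2,W:3/2):145/32)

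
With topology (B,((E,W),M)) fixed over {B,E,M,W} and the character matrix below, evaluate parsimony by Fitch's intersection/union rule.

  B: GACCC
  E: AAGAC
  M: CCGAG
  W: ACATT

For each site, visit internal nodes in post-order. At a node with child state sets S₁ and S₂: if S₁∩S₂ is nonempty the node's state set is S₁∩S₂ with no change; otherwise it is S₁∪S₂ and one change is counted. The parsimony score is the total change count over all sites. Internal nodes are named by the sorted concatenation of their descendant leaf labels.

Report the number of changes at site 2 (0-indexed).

2

EW@0: {A} ∩ {A} = {A} (intersection, +0)
EMW@0: {A} ∪ {C} = {A,C} (union, +1)
BEMW@0: {G} ∪ {A,C} = {A,C,G} (union, +1)
EW@1: {A} ∪ {C} = {A,C} (union, +1)
EMW@1: {A,C} ∩ {C} = {C} (intersection, +0)
BEMW@1: {A} ∪ {C} = {A,C} (union, +1)
EW@2: {G} ∪ {A} = {A,G} (union, +1)
EMW@2: {A,G} ∩ {G} = {G} (intersection, +0)
BEMW@2: {C} ∪ {G} = {C,G} (union, +1)
EW@3: {A} ∪ {T} = {A,T} (union, +1)
EMW@3: {A,T} ∩ {A} = {A} (intersection, +0)
BEMW@3: {C} ∪ {A} = {A,C} (union, +1)
EW@4: {C} ∪ {T} = {C,T} (union, +1)
EMW@4: {C,T} ∪ {G} = {C,G,T} (union, +1)
BEMW@4: {C} ∩ {C,G,T} = {C} (intersection, +0)
per-site changes: [2, 2, 2, 2, 2]; total = 10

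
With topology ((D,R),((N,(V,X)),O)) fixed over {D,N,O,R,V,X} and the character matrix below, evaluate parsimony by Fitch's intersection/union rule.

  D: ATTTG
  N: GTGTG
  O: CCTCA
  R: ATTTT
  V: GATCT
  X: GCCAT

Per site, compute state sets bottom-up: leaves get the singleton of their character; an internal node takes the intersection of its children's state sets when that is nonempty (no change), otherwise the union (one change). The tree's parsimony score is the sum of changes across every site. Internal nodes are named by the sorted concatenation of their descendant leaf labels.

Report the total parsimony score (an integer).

DR@0: {A} ∩ {A} = {A} (intersection, +0)
VX@0: {G} ∩ {G} = {G} (intersection, +0)
NVX@0: {G} ∩ {G} = {G} (intersection, +0)
NOVX@0: {G} ∪ {C} = {C,G} (union, +1)
DNORVX@0: {A} ∪ {C,G} = {A,C,G} (union, +1)
DR@1: {T} ∩ {T} = {T} (intersection, +0)
VX@1: {A} ∪ {C} = {A,C} (union, +1)
NVX@1: {T} ∪ {A,C} = {A,C,T} (union, +1)
NOVX@1: {A,C,T} ∩ {C} = {C} (intersection, +0)
DNORVX@1: {T} ∪ {C} = {C,T} (union, +1)
DR@2: {T} ∩ {T} = {T} (intersection, +0)
VX@2: {T} ∪ {C} = {C,T} (union, +1)
NVX@2: {G} ∪ {C,T} = {C,G,T} (union, +1)
NOVX@2: {C,G,T} ∩ {T} = {T} (intersection, +0)
DNORVX@2: {T} ∩ {T} = {T} (intersection, +0)
DR@3: {T} ∩ {T} = {T} (intersection, +0)
VX@3: {C} ∪ {A} = {A,C} (union, +1)
NVX@3: {T} ∪ {A,C} = {A,C,T} (union, +1)
NOVX@3: {A,C,T} ∩ {C} = {C} (intersection, +0)
DNORVX@3: {T} ∪ {C} = {C,T} (union, +1)
DR@4: {G} ∪ {T} = {G,T} (union, +1)
VX@4: {T} ∩ {T} = {T} (intersection, +0)
NVX@4: {G} ∪ {T} = {G,T} (union, +1)
NOVX@4: {G,T} ∪ {A} = {A,G,T} (union, +1)
DNORVX@4: {G,T} ∩ {A,G,T} = {G,T} (intersection, +0)
per-site changes: [2, 3, 2, 3, 3]; total = 13

13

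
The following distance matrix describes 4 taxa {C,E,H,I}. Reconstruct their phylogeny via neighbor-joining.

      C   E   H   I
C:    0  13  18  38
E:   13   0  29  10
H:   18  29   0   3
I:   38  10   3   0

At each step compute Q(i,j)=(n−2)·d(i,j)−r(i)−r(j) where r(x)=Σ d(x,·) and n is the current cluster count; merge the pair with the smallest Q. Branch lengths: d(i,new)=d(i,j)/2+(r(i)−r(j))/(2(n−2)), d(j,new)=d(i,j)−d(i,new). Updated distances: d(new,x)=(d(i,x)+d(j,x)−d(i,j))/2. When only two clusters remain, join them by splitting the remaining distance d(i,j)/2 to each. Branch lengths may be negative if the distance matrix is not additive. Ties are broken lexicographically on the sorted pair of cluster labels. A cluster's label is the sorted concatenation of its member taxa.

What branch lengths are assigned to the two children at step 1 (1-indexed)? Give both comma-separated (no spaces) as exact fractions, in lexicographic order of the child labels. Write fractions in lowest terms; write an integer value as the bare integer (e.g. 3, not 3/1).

1. join C+E (d=13, Q=-95) ⇒ CE; edges |C|=43/4, |E|=9/4
  updated: d(CE,H)=17, d(CE,I)=35/2
2. join CE+H (d=17, Q=-75/2) ⇒ CEH; edges |CE|=63/4, |H|=5/4
  updated: d(CEH,I)=7/4
3. join CEH+I (d=7/4) ⇒ CEHI; edges |CEH|=7/8, |I|=7/8
final tree: (((C:43/4,E:9/4):63/4,H:5/4):7/8,I:7/8)
total length: 127/4

43/4,9/4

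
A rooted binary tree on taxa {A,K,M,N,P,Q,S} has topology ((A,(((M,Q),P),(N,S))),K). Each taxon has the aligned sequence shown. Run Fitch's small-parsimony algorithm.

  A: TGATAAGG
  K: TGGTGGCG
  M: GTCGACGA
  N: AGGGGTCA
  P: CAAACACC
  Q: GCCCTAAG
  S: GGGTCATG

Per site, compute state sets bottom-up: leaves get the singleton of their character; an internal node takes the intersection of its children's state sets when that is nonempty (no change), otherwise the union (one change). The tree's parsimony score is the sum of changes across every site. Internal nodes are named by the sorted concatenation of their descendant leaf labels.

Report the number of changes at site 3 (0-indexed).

[col 0] MQ: children M:{G}, Q:{G} ∩→ {G}; cost 0
[col 0] MPQ: children MQ:{G}, P:{C} ∪→ {C,G}; cost 1
[col 0] NS: children N:{A}, S:{G} ∪→ {A,G}; cost 1
[col 0] MNPQS: children MPQ:{C,G}, NS:{A,G} ∩→ {G}; cost 0
[col 0] AMNPQS: children A:{T}, MNPQS:{G} ∪→ {G,T}; cost 1
[col 0] AKMNPQS: children AMNPQS:{G,T}, K:{T} ∩→ {T}; cost 0
[col 1] MQ: children M:{T}, Q:{C} ∪→ {C,T}; cost 1
[col 1] MPQ: children MQ:{C,T}, P:{A} ∪→ {A,C,T}; cost 1
[col 1] NS: children N:{G}, S:{G} ∩→ {G}; cost 0
[col 1] MNPQS: children MPQ:{A,C,T}, NS:{G} ∪→ {A,C,G,T}; cost 1
[col 1] AMNPQS: children A:{G}, MNPQS:{A,C,G,T} ∩→ {G}; cost 0
[col 1] AKMNPQS: children AMNPQS:{G}, K:{G} ∩→ {G}; cost 0
[col 2] MQ: children M:{C}, Q:{C} ∩→ {C}; cost 0
[col 2] MPQ: children MQ:{C}, P:{A} ∪→ {A,C}; cost 1
[col 2] NS: children N:{G}, S:{G} ∩→ {G}; cost 0
[col 2] MNPQS: children MPQ:{A,C}, NS:{G} ∪→ {A,C,G}; cost 1
[col 2] AMNPQS: children A:{A}, MNPQS:{A,C,G} ∩→ {A}; cost 0
[col 2] AKMNPQS: children AMNPQS:{A}, K:{G} ∪→ {A,G}; cost 1
[col 3] MQ: children M:{G}, Q:{C} ∪→ {C,G}; cost 1
[col 3] MPQ: children MQ:{C,G}, P:{A} ∪→ {A,C,G}; cost 1
[col 3] NS: children N:{G}, S:{T} ∪→ {G,T}; cost 1
[col 3] MNPQS: children MPQ:{A,C,G}, NS:{G,T} ∩→ {G}; cost 0
[col 3] AMNPQS: children A:{T}, MNPQS:{G} ∪→ {G,T}; cost 1
[col 3] AKMNPQS: children AMNPQS:{G,T}, K:{T} ∩→ {T}; cost 0
[col 4] MQ: children M:{A}, Q:{T} ∪→ {A,T}; cost 1
[col 4] MPQ: children MQ:{A,T}, P:{C} ∪→ {A,C,T}; cost 1
[col 4] NS: children N:{G}, S:{C} ∪→ {C,G}; cost 1
[col 4] MNPQS: children MPQ:{A,C,T}, NS:{C,G} ∩→ {C}; cost 0
[col 4] AMNPQS: children A:{A}, MNPQS:{C} ∪→ {A,C}; cost 1
[col 4] AKMNPQS: children AMNPQS:{A,C}, K:{G} ∪→ {A,C,G}; cost 1
[col 5] MQ: children M:{C}, Q:{A} ∪→ {A,C}; cost 1
[col 5] MPQ: children MQ:{A,C}, P:{A} ∩→ {A}; cost 0
[col 5] NS: children N:{T}, S:{A} ∪→ {A,T}; cost 1
[col 5] MNPQS: children MPQ:{A}, NS:{A,T} ∩→ {A}; cost 0
[col 5] AMNPQS: children A:{A}, MNPQS:{A} ∩→ {A}; cost 0
[col 5] AKMNPQS: children AMNPQS:{A}, K:{G} ∪→ {A,G}; cost 1
[col 6] MQ: children M:{G}, Q:{A} ∪→ {A,G}; cost 1
[col 6] MPQ: children MQ:{A,G}, P:{C} ∪→ {A,C,G}; cost 1
[col 6] NS: children N:{C}, S:{T} ∪→ {C,T}; cost 1
[col 6] MNPQS: children MPQ:{A,C,G}, NS:{C,T} ∩→ {C}; cost 0
[col 6] AMNPQS: children A:{G}, MNPQS:{C} ∪→ {C,G}; cost 1
[col 6] AKMNPQS: children AMNPQS:{C,G}, K:{C} ∩→ {C}; cost 0
[col 7] MQ: children M:{A}, Q:{G} ∪→ {A,G}; cost 1
[col 7] MPQ: children MQ:{A,G}, P:{C} ∪→ {A,C,G}; cost 1
[col 7] NS: children N:{A}, S:{G} ∪→ {A,G}; cost 1
[col 7] MNPQS: children MPQ:{A,C,G}, NS:{A,G} ∩→ {A,G}; cost 0
[col 7] AMNPQS: children A:{G}, MNPQS:{A,G} ∩→ {G}; cost 0
[col 7] AKMNPQS: children AMNPQS:{G}, K:{G} ∩→ {G}; cost 0
per-site changes: [3, 3, 3, 4, 5, 3, 4, 3]; total = 28

4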